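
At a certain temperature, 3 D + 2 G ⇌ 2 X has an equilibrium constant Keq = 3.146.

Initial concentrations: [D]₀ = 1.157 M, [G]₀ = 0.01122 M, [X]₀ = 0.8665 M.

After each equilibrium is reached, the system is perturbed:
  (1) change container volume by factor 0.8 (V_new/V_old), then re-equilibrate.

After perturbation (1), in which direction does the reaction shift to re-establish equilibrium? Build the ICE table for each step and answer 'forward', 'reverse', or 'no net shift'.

Direction: forward

Q₀ = 3851 vs Keq = 3.146 ⇒ Q>K, reverse
Step 1:
                  D         G         X
  Initial     1.157   0.01122    0.8665
  Change     0.3022    0.2015   -0.2015
  Equil       1.459    0.2127     0.665
  solve Keq expr → x = -0.1007; check Q = 3.146
Then change container volume by factor 0.8 (V_new/V_old).
Step 2:
                  D         G         X
  Initial     1.824    0.2659    0.8313
  Change   -0.07606  -0.05071   0.05071
  Equil       1.748    0.2152     0.882
  solve Keq expr → x = 0.02535; check Q = 3.146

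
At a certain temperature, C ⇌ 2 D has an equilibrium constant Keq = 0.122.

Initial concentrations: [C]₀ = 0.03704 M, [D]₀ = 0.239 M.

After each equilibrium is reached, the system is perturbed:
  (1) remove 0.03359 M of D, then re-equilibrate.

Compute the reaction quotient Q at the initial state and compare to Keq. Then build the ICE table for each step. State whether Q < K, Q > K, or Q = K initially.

Q₀ = 1.542 vs Keq = 0.122 ⇒ Q>K, reverse
Step 1:
                  C         D
  I         0.03704     0.239
  C         0.06399    -0.128
  E           0.101     0.111
  solve Keq expr → x = -0.06399; check Q = 0.122
Then remove 0.03359 M of D.
Step 2:
                  C         D
  I           0.101   0.07743
  C        -0.01308   0.02616
  E         0.08795    0.1036
  solve Keq expr → x = 0.01308; check Q = 0.122

Q₀ = 1.542; Q > K (proceeds reverse)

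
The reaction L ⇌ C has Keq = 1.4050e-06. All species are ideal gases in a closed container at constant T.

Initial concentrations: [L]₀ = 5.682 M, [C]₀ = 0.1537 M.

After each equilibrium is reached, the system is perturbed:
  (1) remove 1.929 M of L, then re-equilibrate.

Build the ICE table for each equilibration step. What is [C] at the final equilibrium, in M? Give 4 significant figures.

[C]_eq = 5.4889e-06 M

Q₀ = 0.02705 vs Keq = 1.4050e-06 ⇒ Q>K, reverse
Step 1:
                    L           C
  Initial       5.682      0.1537
  Change       0.1537     -0.1537
  Equil         5.836  8.1991e-06
  solve Keq expr → x = -0.1537; check Q = 1.4050e-06
Then remove 1.929 M of L.
Step 2:
                    L           C
  Initial       3.907  8.1991e-06
  Change   2.7102e-06 -2.7102e-06
  Equil         3.907  5.4889e-06
  solve Keq expr → x = -2.7102e-06; check Q = 1.4050e-06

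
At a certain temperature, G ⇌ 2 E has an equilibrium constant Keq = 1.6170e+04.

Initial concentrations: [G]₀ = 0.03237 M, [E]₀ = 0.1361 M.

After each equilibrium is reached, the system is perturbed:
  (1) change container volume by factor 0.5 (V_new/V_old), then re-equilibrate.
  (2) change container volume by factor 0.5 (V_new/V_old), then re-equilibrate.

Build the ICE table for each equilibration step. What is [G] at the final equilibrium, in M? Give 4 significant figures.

Q₀ = 0.5722 vs Keq = 1.6170e+04 ⇒ Q<K, forward
Step 1:
                   G          E
  Initial    0.03237     0.1361
  Change    -0.03237    0.06474
  Equil   2.4944e-06     0.2008
  solve Keq expr → x = 0.03237; check Q = 1.6170e+04
Then change container volume by factor 0.5 (V_new/V_old).
Step 2:
                   G          E
  Initial 4.9888e-06     0.4017
  Change  4.9883e-06 -9.9767e-06
  Equil   9.9772e-06     0.4017
  solve Keq expr → x = -4.9883e-06; check Q = 1.6170e+04
Then change container volume by factor 0.5 (V_new/V_old).
Step 3:
                   G          E
  Initial 1.9954e-05     0.8033
  Change  1.9950e-05 -3.9901e-05
  Equil   3.9905e-05     0.8033
  solve Keq expr → x = -1.9950e-05; check Q = 1.6170e+04

[G]_eq = 3.9905e-05 M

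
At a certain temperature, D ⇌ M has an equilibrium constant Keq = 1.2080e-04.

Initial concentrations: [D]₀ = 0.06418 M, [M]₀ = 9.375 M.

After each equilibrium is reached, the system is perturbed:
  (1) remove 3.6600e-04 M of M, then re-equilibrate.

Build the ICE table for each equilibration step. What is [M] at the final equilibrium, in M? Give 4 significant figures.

[M]_eq = 0.00114 M

Q₀ = 146.1 vs Keq = 1.2080e-04 ⇒ Q>K, reverse
Step 1:
                   D          M
  init       0.06418      9.375
  Δ            9.374     -9.374
  eq           9.438    0.00114
  solve Keq expr → x = -9.374; check Q = 1.2080e-04
Then remove 3.6600e-04 M of M.
Step 2:
                   D          M
  init         9.438 7.7412e-04
  Δ       -3.6596e-04 3.6596e-04
  eq           9.438    0.00114
  solve Keq expr → x = 3.6596e-04; check Q = 1.2080e-04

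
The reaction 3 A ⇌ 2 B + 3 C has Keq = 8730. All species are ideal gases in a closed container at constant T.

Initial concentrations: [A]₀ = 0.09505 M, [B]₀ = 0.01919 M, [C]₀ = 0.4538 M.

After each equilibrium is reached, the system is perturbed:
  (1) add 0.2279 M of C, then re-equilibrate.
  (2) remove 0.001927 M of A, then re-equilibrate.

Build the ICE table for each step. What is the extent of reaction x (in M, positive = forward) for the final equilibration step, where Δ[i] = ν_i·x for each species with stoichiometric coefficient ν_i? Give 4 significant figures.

x = -6.1305e-04 M

Q₀ = 0.04008 vs Keq = 8730 ⇒ Q<K, forward
Step 1:
                    A           B           C
  Initial     0.09505     0.01919      0.4538
  Change     -0.09017     0.06012     0.09017
  Equil      0.004877     0.07931       0.544
  solve Keq expr → x = 0.03006; check Q = 8730
Then add 0.2279 M of C.
Step 2:
                    A           B           C
  Initial    0.004877     0.07931      0.7719
  Change      0.00195     -0.0013    -0.00195
  Equil      0.006826     0.07801      0.7699
  solve Keq expr → x = -6.4997e-04; check Q = 8730
Then remove 0.001927 M of A.
Step 3:
                    A           B           C
  Initial    0.004899     0.07801      0.7699
  Change     0.001839   -0.001226   -0.001839
  Equil      0.006739     0.07678      0.7681
  solve Keq expr → x = -6.1305e-04; check Q = 8730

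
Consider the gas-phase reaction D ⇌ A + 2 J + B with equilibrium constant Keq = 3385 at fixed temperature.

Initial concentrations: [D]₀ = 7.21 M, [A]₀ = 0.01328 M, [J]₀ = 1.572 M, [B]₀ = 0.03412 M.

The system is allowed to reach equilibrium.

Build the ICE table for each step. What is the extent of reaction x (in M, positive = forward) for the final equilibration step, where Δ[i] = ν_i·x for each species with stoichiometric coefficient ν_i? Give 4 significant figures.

Q₀ = 1.5530e-04 vs Keq = 3385 ⇒ Q<K, forward
Step 1:
                    D           A           J           B
  init           7.21     0.01328       1.572     0.03412
  Δ            -5.642       5.642       11.28       5.642
  eq            1.568       5.656       12.86       5.676
  solve Keq expr → x = 5.642; check Q = 3385

x = 5.642 M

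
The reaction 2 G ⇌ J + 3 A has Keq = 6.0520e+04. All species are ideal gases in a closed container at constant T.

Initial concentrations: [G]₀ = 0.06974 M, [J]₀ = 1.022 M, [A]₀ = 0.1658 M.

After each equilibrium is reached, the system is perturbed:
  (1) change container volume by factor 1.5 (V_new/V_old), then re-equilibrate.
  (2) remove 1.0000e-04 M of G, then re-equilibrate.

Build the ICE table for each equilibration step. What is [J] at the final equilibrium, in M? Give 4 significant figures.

Q₀ = 0.9577 vs Keq = 6.0520e+04 ⇒ Q<K, forward
Step 1:
                   G          J          A
  I          0.06974      1.022     0.1658
  C         -0.06916    0.03458     0.1037
  E       5.8468e-04      1.057     0.2695
  solve Keq expr → x = 0.03458; check Q = 6.0520e+04
Then change container volume by factor 1.5 (V_new/V_old).
Step 2:
                   G          J          A
  I       3.8979e-04     0.7044     0.1797
  C       -1.2950e-04 6.4748e-05 1.9424e-04
  E       2.6029e-04     0.7044     0.1799
  solve Keq expr → x = 6.4748e-05; check Q = 6.0520e+04
Then remove 1.0000e-04 M of G.
Step 3:
                   G          J          A
  I       1.6029e-04     0.7044     0.1799
  C       9.9666e-05 -4.9833e-05 -1.4950e-04
  E       2.5996e-04     0.7044     0.1797
  solve Keq expr → x = -4.9833e-05; check Q = 6.0520e+04

[J]_eq = 0.7044 M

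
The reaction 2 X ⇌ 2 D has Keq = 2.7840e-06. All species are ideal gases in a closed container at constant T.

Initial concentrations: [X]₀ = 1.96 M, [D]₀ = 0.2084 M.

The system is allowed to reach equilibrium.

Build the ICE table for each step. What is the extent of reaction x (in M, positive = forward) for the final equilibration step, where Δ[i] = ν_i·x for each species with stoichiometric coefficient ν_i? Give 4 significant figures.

Q₀ = 0.01131 vs Keq = 2.7840e-06 ⇒ Q>K, reverse
Step 1:
                  X         D
  Initial      1.96    0.2084
  Change     0.2048   -0.2048
  Equil       2.165  0.003612
  solve Keq expr → x = -0.1024; check Q = 2.7840e-06

x = -0.1024 M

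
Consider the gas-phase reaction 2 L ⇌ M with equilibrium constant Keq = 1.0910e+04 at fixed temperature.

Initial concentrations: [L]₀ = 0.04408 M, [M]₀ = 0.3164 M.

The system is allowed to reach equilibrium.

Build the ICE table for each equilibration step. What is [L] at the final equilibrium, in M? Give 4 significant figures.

[L]_eq = 0.005547 M

Q₀ = 162.8 vs Keq = 1.0910e+04 ⇒ Q<K, forward
Step 1:
                    L           M
  I           0.04408      0.3164
  C          -0.03853     0.01927
  E          0.005547      0.3357
  solve Keq expr → x = 0.01927; check Q = 1.0910e+04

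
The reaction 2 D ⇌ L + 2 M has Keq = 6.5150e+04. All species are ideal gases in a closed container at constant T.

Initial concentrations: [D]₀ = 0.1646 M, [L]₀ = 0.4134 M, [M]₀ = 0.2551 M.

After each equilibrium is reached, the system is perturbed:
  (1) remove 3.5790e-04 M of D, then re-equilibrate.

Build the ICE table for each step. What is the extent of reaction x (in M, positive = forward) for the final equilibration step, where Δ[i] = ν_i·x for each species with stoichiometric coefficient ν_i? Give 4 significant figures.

Q₀ = 0.993 vs Keq = 6.5150e+04 ⇒ Q<K, forward
Step 1:
                   D          L          M
  Initial     0.1646     0.4134     0.2551
  Change     -0.1634    0.08172     0.1634
  Equil     0.001154     0.4951     0.4185
  solve Keq expr → x = 0.08172; check Q = 6.5150e+04
Then remove 3.5790e-04 M of D.
Step 2:
                   D          L          M
  Initial 7.9593e-04     0.4951     0.4185
  Change  3.5671e-04 -1.7835e-04 -3.5671e-04
  Equil     0.001153     0.4949     0.4182
  solve Keq expr → x = -1.7835e-04; check Q = 6.5150e+04

x = -1.7835e-04 M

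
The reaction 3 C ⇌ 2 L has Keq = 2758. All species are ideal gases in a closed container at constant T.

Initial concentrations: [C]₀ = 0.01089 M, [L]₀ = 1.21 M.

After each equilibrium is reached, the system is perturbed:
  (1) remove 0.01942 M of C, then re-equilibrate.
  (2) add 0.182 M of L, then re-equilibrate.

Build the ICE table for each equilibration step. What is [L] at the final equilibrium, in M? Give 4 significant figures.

Q₀ = 1.1337e+06 vs Keq = 2758 ⇒ Q>K, reverse
Step 1:
                    C           L
  I           0.01089        1.21
  C           0.06804    -0.04536
  E           0.07893       1.165
  solve Keq expr → x = -0.02268; check Q = 2758
Then remove 0.01942 M of C.
Step 2:
                    C           L
  I           0.05951       1.165
  C           0.01885    -0.01257
  E           0.07836       1.152
  solve Keq expr → x = -0.006284; check Q = 2758
Then add 0.182 M of L.
Step 3:
                    C           L
  I           0.07836       1.334
  C          0.007824   -0.005216
  E           0.08619       1.329
  solve Keq expr → x = -0.002608; check Q = 2758

[L]_eq = 1.329 M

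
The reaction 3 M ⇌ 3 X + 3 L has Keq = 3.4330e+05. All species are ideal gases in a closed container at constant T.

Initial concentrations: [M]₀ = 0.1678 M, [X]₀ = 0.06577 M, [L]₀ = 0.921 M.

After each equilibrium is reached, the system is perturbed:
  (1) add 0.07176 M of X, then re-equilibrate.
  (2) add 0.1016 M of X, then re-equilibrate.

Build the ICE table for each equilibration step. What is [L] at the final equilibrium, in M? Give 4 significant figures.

Q₀ = 0.04704 vs Keq = 3.4330e+05 ⇒ Q<K, forward
Step 1:
                  M         X         L
  init       0.1678   0.06577     0.921
  Δ         -0.1642    0.1642    0.1642
  eq       0.003565      0.23     1.085
  solve Keq expr → x = 0.05475; check Q = 3.4330e+05
Then add 0.07176 M of X.
Step 2:
                  M         X         L
  init     0.003565    0.3018     1.085
  Δ        0.001091 -0.001091 -0.001091
  eq       0.004655    0.3007     1.084
  solve Keq expr → x = -3.6354e-04; check Q = 3.4330e+05
Then add 0.1016 M of X.
Step 3:
                  M         X         L
  init     0.004655    0.4023     1.084
  Δ         0.00154  -0.00154  -0.00154
  eq       0.006196    0.4007     1.083
  solve Keq expr → x = -5.1348e-04; check Q = 3.4330e+05

[L]_eq = 1.083 M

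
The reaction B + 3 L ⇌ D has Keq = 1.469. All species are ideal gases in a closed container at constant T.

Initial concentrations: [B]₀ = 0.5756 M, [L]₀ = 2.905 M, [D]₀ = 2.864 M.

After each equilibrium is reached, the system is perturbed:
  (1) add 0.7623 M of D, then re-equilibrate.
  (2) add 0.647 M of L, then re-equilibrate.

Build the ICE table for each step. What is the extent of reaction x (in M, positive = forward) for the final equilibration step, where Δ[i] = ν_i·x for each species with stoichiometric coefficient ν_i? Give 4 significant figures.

Q₀ = 0.203 vs Keq = 1.469 ⇒ Q<K, forward
Step 1:
                  B         L         D
  init       0.5756     2.905     2.864
  Δ         -0.3036   -0.9109    0.3036
  eq          0.272     1.994     3.168
  solve Keq expr → x = 0.3036; check Q = 1.469
Then add 0.7623 M of D.
Step 2:
                  B         L         D
  init        0.272     1.994      3.93
  Δ         0.02632   0.07897  -0.02632
  eq         0.2983     2.073     3.904
  solve Keq expr → x = -0.02632; check Q = 1.469
Then add 0.647 M of L.
Step 3:
                  B         L         D
  init       0.2983      2.72     3.904
  Δ         -0.1034   -0.3101    0.1034
  eq         0.1949      2.41     4.007
  solve Keq expr → x = 0.1034; check Q = 1.469

x = 0.1034 M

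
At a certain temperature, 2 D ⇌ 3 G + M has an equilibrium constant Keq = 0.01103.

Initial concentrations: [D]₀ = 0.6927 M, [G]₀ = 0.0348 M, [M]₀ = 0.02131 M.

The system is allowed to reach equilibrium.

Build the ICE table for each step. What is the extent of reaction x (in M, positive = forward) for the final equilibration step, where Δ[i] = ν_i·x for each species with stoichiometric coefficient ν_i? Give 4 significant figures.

Q₀ = 1.8717e-06 vs Keq = 0.01103 ⇒ Q<K, forward
Step 1:
                    D           G           M
  I            0.6927      0.0348     0.02131
  C           -0.1764      0.2646     0.08821
  E            0.5163      0.2994      0.1095
  solve Keq expr → x = 0.08821; check Q = 0.01103

x = 0.08821 M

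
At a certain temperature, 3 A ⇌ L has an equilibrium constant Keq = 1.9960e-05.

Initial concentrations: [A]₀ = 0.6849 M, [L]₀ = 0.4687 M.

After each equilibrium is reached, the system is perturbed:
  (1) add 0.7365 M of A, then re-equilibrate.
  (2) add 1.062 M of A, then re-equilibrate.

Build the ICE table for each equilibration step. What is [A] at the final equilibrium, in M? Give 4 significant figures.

[A]_eq = 3.886 M

Q₀ = 1.459 vs Keq = 1.9960e-05 ⇒ Q>K, reverse
Step 1:
                   A          L
  init        0.6849     0.4687
  Δ            1.406    -0.4685
  eq            2.09 1.8234e-04
  solve Keq expr → x = -0.4685; check Q = 1.9960e-05
Then add 0.7365 M of A.
Step 2:
                   A          L
  init         2.827 1.8234e-04
  Δ       -8.0464e-04 2.6821e-04
  eq           2.826 4.5055e-04
  solve Keq expr → x = 2.6821e-04; check Q = 1.9960e-05
Then add 1.062 M of A.
Step 3:
                   A          L
  init         3.888 4.5055e-04
  Δ        -0.002162 7.2074e-04
  eq           3.886   0.001171
  solve Keq expr → x = 7.2074e-04; check Q = 1.9960e-05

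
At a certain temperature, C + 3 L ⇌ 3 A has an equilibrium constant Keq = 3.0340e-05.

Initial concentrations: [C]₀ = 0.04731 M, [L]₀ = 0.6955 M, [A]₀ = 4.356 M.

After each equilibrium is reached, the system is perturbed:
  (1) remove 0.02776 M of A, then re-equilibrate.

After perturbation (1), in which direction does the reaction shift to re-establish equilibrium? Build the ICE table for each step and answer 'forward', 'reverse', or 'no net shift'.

Q₀ = 5193 vs Keq = 3.0340e-05 ⇒ Q>K, reverse
Step 1:
                    C           L           A
  I           0.04731      0.6955       4.356
  C             1.395       4.184      -4.184
  E             1.442        4.88      0.1719
  solve Keq expr → x = -1.395; check Q = 3.0340e-05
Then remove 0.02776 M of A.
Step 2:
                    C           L           A
  I             1.442        4.88      0.1442
  C         -0.008826    -0.02648     0.02648
  E             1.433       4.853      0.1707
  solve Keq expr → x = 0.008826; check Q = 3.0340e-05

Direction: forward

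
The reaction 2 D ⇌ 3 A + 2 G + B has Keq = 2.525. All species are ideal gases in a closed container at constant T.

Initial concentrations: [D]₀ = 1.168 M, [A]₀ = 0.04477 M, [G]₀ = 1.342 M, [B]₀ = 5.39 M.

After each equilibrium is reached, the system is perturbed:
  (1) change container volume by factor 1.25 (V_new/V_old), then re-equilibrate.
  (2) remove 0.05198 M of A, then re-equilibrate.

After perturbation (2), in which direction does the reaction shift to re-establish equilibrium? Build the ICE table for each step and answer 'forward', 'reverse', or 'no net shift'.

Direction: forward

Q₀ = 6.3851e-04 vs Keq = 2.525 ⇒ Q<K, forward
Step 1:
                    D           A           G           B
  Initial       1.168     0.04477       1.342        5.39
  Change       -0.304       0.456       0.304       0.152
  Equil         0.864      0.5007       1.646       5.542
  solve Keq expr → x = 0.152; check Q = 2.525
Then change container volume by factor 1.25 (V_new/V_old).
Step 2:
                    D           A           G           B
  Initial      0.6912      0.4006       1.317       4.434
  Change     -0.06051     0.09076     0.06051     0.03025
  Equil        0.6307      0.4913       1.377       4.464
  solve Keq expr → x = 0.03025; check Q = 2.525
Then remove 0.05198 M of A.
Step 3:
                    D           A           G           B
  Initial      0.6307      0.4394       1.377       4.464
  Change     -0.02291     0.03436     0.02291     0.01145
  Equil        0.6078      0.4737         1.4       4.475
  solve Keq expr → x = 0.01145; check Q = 2.525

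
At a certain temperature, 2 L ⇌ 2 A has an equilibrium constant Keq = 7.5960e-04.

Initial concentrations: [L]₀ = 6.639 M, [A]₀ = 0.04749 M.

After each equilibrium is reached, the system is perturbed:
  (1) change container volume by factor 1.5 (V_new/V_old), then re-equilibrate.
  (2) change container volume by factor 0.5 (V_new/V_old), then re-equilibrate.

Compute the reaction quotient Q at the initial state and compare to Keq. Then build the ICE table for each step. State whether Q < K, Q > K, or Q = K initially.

Q₀ = 5.1168e-05 vs Keq = 7.5960e-04 ⇒ Q<K, forward
Step 1:
                  L         A
  init        6.639   0.04749
  Δ         -0.1319    0.1319
  eq          6.507    0.1793
  solve Keq expr → x = 0.06593; check Q = 7.5960e-04
Then change container volume by factor 1.5 (V_new/V_old).
Step 2:
                  L         A
  init        4.338    0.1196
  Δ               0         0
  eq          4.338    0.1196
  solve Keq expr → x = 0; check Q = 7.5960e-04
Then change container volume by factor 0.5 (V_new/V_old).
Step 3:
                  L         A
  init        8.676    0.2391
  Δ               0         0
  eq          8.676    0.2391
  solve Keq expr → x = 0; check Q = 7.5960e-04

Q₀ = 5.1168e-05; Q < K (proceeds forward)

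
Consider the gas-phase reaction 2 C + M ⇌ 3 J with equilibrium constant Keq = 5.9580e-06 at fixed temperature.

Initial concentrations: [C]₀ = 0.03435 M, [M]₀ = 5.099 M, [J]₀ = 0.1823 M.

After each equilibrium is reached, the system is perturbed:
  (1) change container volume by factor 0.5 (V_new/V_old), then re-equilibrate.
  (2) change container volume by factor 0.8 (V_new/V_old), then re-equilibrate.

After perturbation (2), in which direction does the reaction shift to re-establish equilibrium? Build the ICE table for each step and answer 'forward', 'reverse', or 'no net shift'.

Direction: no net shift

Q₀ = 1.007 vs Keq = 5.9580e-06 ⇒ Q>K, reverse
Step 1:
                   C          M          J
  init       0.03435      5.099     0.1823
  Δ           0.1156    0.05782    -0.1735
  eq            0.15      5.157   0.008842
  solve Keq expr → x = -0.05782; check Q = 5.9580e-06
Then change container volume by factor 0.5 (V_new/V_old).
Step 2:
                   C          M          J
  init           0.3      10.31    0.01768
  Δ                0          0          0
  eq             0.3      10.31    0.01768
  solve Keq expr → x = 0; check Q = 5.9580e-06
Then change container volume by factor 0.8 (V_new/V_old).
Step 3:
                   C          M          J
  init         0.375      12.89     0.0221
  Δ                0          0          0
  eq           0.375      12.89     0.0221
  solve Keq expr → x = 0; check Q = 5.9580e-06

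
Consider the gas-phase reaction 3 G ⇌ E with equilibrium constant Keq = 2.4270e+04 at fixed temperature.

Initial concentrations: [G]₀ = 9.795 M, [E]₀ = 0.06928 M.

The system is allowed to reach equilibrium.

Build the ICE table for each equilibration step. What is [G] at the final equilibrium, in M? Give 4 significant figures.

[G]_eq = 0.05151 M

Q₀ = 7.3722e-05 vs Keq = 2.4270e+04 ⇒ Q<K, forward
Step 1:
                   G          E
  init         9.795    0.06928
  Δ           -9.743      3.248
  eq         0.05151      3.317
  solve Keq expr → x = 3.248; check Q = 2.4270e+04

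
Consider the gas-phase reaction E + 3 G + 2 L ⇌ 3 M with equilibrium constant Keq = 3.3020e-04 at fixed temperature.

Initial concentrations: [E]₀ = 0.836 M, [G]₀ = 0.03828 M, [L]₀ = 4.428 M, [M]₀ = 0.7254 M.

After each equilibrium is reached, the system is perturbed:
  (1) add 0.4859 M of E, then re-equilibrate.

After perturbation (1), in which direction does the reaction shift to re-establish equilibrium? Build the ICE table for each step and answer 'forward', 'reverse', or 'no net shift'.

Direction: forward

Q₀ = 415.1 vs Keq = 3.3020e-04 ⇒ Q>K, reverse
Step 1:
                    E           G           L           M
  I             0.836     0.03828       4.428      0.7254
  C            0.1994      0.5983      0.3988     -0.5983
  E             1.035      0.6366       4.827      0.1271
  solve Keq expr → x = -0.1994; check Q = 3.3020e-04
Then add 0.4859 M of E.
Step 2:
                    E           G           L           M
  I             1.521      0.6366       4.827      0.1271
  C         -0.004638    -0.01391   -0.009275     0.01391
  E             1.517      0.6226       4.818       0.141
  solve Keq expr → x = 0.004638; check Q = 3.3020e-04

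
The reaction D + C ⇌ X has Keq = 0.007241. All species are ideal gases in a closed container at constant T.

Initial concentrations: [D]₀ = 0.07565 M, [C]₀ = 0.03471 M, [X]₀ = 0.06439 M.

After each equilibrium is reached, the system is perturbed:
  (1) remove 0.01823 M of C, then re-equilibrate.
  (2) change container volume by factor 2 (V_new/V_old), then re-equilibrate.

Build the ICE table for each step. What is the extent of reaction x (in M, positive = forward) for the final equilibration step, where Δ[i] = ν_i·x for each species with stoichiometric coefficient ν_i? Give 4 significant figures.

x = -2.0452e-05 M

Q₀ = 24.52 vs Keq = 0.007241 ⇒ Q>K, reverse
Step 1:
                  D         C         X
  I         0.07565   0.03471   0.06439
  C         0.06429   0.06429  -0.06429
  E          0.1399     0.099 1.0032e-04
  solve Keq expr → x = -0.06429; check Q = 0.007241
Then remove 0.01823 M of C.
Step 2:
                  D         C         X
  I          0.1399   0.08077 1.0032e-04
  C       1.8443e-05 1.8443e-05 -1.8443e-05
  E            0.14   0.08079 8.1874e-05
  solve Keq expr → x = -1.8443e-05; check Q = 0.007241
Then change container volume by factor 2 (V_new/V_old).
Step 3:
                  D         C         X
  I         0.06998   0.04039 4.0937e-05
  C       2.0452e-05 2.0452e-05 -2.0452e-05
  E            0.07   0.04041 2.0485e-05
  solve Keq expr → x = -2.0452e-05; check Q = 0.007241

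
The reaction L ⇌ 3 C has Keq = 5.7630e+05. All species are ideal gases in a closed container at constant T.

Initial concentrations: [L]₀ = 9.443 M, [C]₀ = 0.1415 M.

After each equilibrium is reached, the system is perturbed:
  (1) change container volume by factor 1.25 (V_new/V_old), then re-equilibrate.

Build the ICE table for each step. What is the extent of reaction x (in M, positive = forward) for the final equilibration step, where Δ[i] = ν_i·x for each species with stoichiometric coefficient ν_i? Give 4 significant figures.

x = 0.0113 M

Q₀ = 3.0003e-04 vs Keq = 5.7630e+05 ⇒ Q<K, forward
Step 1:
                  L         C
  init        9.443    0.1415
  Δ          -9.403     28.21
  eq        0.03955     28.35
  solve Keq expr → x = 9.403; check Q = 5.7630e+05
Then change container volume by factor 1.25 (V_new/V_old).
Step 2:
                  L         C
  init      0.03164     22.68
  Δ         -0.0113   0.03389
  eq        0.02034     22.72
  solve Keq expr → x = 0.0113; check Q = 5.7630e+05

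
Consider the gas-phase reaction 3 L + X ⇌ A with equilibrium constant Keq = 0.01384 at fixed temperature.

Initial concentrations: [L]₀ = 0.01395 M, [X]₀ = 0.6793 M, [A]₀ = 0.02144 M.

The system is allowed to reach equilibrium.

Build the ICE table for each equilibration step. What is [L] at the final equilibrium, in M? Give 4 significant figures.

Q₀ = 1.1626e+04 vs Keq = 0.01384 ⇒ Q>K, reverse
Step 1:
                  L         X         A
  I         0.01395    0.6793   0.02144
  C         0.06431   0.02144  -0.02144
  E         0.07826    0.7007 4.6478e-06
  solve Keq expr → x = -0.02144; check Q = 0.01384

[L]_eq = 0.07826 M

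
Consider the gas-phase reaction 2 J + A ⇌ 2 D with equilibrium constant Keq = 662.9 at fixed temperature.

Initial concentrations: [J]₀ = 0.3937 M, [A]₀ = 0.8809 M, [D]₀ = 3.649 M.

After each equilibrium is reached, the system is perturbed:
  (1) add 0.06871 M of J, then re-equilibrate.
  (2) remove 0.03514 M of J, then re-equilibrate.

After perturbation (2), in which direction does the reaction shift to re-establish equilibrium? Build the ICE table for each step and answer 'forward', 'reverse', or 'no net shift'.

Q₀ = 97.52 vs Keq = 662.9 ⇒ Q<K, forward
Step 1:
                    J           A           D
  I            0.3937      0.8809       3.649
  C           -0.2223     -0.1112      0.2223
  E            0.1714      0.7697       3.871
  solve Keq expr → x = 0.1112; check Q = 662.9
Then add 0.06871 M of J.
Step 2:
                    J           A           D
  I            0.2401      0.7697       3.871
  C          -0.06232    -0.03116     0.06232
  E            0.1778      0.7386       3.934
  solve Keq expr → x = 0.03116; check Q = 662.9
Then remove 0.03514 M of J.
Step 3:
                    J           A           D
  I            0.1426      0.7386       3.934
  C           0.03183     0.01592    -0.03183
  E            0.1745      0.7545       3.902
  solve Keq expr → x = -0.01592; check Q = 662.9

Direction: reverse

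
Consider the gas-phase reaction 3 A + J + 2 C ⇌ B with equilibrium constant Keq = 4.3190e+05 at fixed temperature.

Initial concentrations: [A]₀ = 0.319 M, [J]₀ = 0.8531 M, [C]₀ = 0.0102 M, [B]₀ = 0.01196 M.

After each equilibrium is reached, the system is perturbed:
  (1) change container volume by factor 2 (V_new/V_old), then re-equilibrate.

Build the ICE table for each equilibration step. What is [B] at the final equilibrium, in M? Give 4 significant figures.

[B]_eq = 0.006959 M

Q₀ = 4151 vs Keq = 4.3190e+05 ⇒ Q<K, forward
Step 1:
                    A           J           C           B
  Initial       0.319      0.8531      0.0102     0.01196
  Change     -0.01342   -0.004473   -0.008947    0.004473
  Equil        0.3056      0.8486    0.001253     0.01643
  solve Keq expr → x = 0.004473; check Q = 4.3190e+05
Then change container volume by factor 2 (V_new/V_old).
Step 2:
                    A           J           C           B
  Initial      0.1528      0.4243  6.2675e-04    0.008217
  Change     0.003772    0.001257    0.002514   -0.001257
  Equil        0.1566      0.4256    0.003141    0.006959
  solve Keq expr → x = -0.001257; check Q = 4.3190e+05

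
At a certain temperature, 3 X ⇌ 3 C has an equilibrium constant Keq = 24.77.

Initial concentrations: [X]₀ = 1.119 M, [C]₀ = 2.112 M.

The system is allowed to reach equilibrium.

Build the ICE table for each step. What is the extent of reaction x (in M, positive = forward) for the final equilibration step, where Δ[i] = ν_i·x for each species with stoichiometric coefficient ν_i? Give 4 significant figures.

x = 0.09791 M

Q₀ = 6.723 vs Keq = 24.77 ⇒ Q<K, forward
Step 1:
                    X           C
  Initial       1.119       2.112
  Change      -0.2937      0.2937
  Equil        0.8253       2.406
  solve Keq expr → x = 0.09791; check Q = 24.77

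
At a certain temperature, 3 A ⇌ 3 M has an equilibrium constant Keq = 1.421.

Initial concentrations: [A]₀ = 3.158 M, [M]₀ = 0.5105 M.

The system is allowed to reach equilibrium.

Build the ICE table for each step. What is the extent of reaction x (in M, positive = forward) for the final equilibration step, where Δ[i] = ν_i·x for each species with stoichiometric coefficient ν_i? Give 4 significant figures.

x = 0.477 M

Q₀ = 0.004224 vs Keq = 1.421 ⇒ Q<K, forward
Step 1:
                  A         M
  I           3.158    0.5105
  C          -1.431     1.431
  E           1.727     1.942
  solve Keq expr → x = 0.477; check Q = 1.421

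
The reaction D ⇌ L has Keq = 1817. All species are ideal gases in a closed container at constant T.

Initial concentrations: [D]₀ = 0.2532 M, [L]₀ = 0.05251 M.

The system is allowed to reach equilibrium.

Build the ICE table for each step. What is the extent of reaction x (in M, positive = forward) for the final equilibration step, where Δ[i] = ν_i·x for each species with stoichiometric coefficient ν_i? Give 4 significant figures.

x = 0.253 M

Q₀ = 0.2074 vs Keq = 1817 ⇒ Q<K, forward
Step 1:
                  D         L
  I          0.2532   0.05251
  C          -0.253     0.253
  E       1.6816e-04    0.3055
  solve Keq expr → x = 0.253; check Q = 1817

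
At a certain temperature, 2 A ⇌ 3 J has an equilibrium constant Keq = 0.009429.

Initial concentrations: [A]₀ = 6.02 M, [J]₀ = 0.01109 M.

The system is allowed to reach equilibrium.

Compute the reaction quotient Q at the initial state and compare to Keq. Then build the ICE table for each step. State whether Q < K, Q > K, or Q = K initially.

Q₀ = 3.7636e-08 vs Keq = 0.009429 ⇒ Q<K, forward
Step 1:
                    A           J
  Initial        6.02     0.01109
  Change      -0.4359      0.6539
  Equil         5.584       0.665
  solve Keq expr → x = 0.218; check Q = 0.009429

Q₀ = 3.7636e-08; Q < K (proceeds forward)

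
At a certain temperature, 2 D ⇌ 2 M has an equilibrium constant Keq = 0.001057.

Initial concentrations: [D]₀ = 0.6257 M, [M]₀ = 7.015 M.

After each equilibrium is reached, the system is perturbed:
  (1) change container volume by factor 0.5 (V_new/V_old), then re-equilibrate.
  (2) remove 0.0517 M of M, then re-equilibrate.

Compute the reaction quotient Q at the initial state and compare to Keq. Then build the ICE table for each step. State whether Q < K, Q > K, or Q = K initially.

Q₀ = 125.7; Q > K (proceeds reverse)

Q₀ = 125.7 vs Keq = 0.001057 ⇒ Q>K, reverse
Step 1:
                  D         M
  Initial    0.6257     7.015
  Change      6.774    -6.774
  Equil         7.4    0.2406
  solve Keq expr → x = -3.387; check Q = 0.001057
Then change container volume by factor 0.5 (V_new/V_old).
Step 2:
                  D         M
  Initial      14.8    0.4812
  Change          0         0
  Equil        14.8    0.4812
  solve Keq expr → x = 0; check Q = 0.001057
Then remove 0.0517 M of M.
Step 3:
                  D         M
  Initial      14.8    0.4295
  Change   -0.05007   0.05007
  Equil       14.75    0.4796
  solve Keq expr → x = 0.02504; check Q = 0.001057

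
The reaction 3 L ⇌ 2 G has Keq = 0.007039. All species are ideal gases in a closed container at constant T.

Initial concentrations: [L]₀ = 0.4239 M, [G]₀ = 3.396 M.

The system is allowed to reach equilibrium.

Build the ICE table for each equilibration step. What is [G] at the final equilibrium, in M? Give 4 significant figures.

Q₀ = 151.4 vs Keq = 0.007039 ⇒ Q>K, reverse
Step 1:
                   L          G
  Initial     0.4239      3.396
  Change       3.945      -2.63
  Equil        4.369     0.7661
  solve Keq expr → x = -1.315; check Q = 0.007039

[G]_eq = 0.7661 M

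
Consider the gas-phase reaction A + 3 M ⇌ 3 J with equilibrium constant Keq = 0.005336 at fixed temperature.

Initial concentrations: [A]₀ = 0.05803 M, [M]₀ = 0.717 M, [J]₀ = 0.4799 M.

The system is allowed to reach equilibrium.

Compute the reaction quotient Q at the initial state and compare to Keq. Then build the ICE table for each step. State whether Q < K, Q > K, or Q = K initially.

Q₀ = 5.167 vs Keq = 0.005336 ⇒ Q>K, reverse
Step 1:
                    A           M           J
  Initial     0.05803       0.717      0.4799
  Change        0.124       0.372      -0.372
  Equil         0.182       1.089      0.1079
  solve Keq expr → x = -0.124; check Q = 0.005336

Q₀ = 5.167; Q > K (proceeds reverse)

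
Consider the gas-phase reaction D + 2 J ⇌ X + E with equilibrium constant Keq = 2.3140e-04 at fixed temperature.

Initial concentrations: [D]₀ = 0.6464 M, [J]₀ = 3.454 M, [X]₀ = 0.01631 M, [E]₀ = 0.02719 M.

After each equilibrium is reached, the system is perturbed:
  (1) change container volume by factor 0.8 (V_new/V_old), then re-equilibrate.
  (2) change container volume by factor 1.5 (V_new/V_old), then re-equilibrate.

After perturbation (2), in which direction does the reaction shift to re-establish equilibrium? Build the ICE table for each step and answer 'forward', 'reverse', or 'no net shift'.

Q₀ = 5.7507e-05 vs Keq = 2.3140e-04 ⇒ Q<K, forward
Step 1:
                  D         J         X         E
  Initial    0.6464     3.454   0.01631   0.02719
  Change   -0.01973  -0.03945   0.01973   0.01973
  Equil      0.6267     3.415   0.03604   0.04692
  solve Keq expr → x = 0.01973; check Q = 2.3140e-04
Then change container volume by factor 0.8 (V_new/V_old).
Step 2:
                  D         J         X         E
  Initial    0.7833     4.268   0.04505   0.05865
  Change  -0.005662  -0.01132  0.005662  0.005662
  Equil      0.7777     4.257   0.05071   0.06431
  solve Keq expr → x = 0.005662; check Q = 2.3140e-04
Then change container volume by factor 1.5 (V_new/V_old).
Step 3:
                  D         J         X         E
  Initial    0.5185     2.838   0.03381   0.04287
  Change   0.006588   0.01318 -0.006588 -0.006588
  Equil       0.525     2.851   0.02722   0.03628
  solve Keq expr → x = -0.006588; check Q = 2.3140e-04

Direction: reverse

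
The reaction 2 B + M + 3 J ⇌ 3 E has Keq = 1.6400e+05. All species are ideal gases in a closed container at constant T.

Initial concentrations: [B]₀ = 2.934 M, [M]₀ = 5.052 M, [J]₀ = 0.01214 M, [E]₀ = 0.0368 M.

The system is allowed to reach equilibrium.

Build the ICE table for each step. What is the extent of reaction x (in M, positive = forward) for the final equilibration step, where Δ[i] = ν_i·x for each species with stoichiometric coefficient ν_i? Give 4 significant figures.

Q₀ = 0.6405 vs Keq = 1.6400e+05 ⇒ Q<K, forward
Step 1:
                   B          M          J          E
  init         2.934      5.052    0.01214     0.0368
  Δ        -0.007924  -0.003962   -0.01189    0.01189
  eq           2.926      5.048 2.5345e-04    0.04869
  solve Keq expr → x = 0.003962; check Q = 1.6400e+05

x = 0.003962 M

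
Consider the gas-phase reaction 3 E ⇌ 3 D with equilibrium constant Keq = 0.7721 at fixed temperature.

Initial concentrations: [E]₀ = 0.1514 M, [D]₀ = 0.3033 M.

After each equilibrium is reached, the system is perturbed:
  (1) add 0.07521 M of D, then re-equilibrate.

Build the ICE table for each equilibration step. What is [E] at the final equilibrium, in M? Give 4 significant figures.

Q₀ = 8.04 vs Keq = 0.7721 ⇒ Q>K, reverse
Step 1:
                    E           D
  I            0.1514      0.3033
  C           0.08574    -0.08574
  E            0.2371      0.2176
  solve Keq expr → x = -0.02858; check Q = 0.7721
Then add 0.07521 M of D.
Step 2:
                    E           D
  I            0.2371      0.2928
  C           0.03923    -0.03923
  E            0.2764      0.2535
  solve Keq expr → x = -0.01308; check Q = 0.7721

[E]_eq = 0.2764 M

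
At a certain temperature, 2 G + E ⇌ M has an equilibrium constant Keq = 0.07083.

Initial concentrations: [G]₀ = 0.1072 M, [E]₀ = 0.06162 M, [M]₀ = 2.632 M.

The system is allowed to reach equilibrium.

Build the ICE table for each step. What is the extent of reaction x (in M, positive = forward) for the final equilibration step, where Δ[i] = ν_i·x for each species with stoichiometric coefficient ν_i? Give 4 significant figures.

x = -1.521 M

Q₀ = 3717 vs Keq = 0.07083 ⇒ Q>K, reverse
Step 1:
                    G           E           M
  I            0.1072     0.06162       2.632
  C             3.042       1.521      -1.521
  E             3.149       1.582       1.111
  solve Keq expr → x = -1.521; check Q = 0.07083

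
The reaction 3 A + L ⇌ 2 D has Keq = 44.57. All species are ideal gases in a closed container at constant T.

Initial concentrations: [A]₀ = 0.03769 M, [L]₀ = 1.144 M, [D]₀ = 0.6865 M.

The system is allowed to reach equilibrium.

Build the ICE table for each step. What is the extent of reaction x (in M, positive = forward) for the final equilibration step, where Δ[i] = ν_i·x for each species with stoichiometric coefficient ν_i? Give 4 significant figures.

x = -0.04959 M

Q₀ = 7694 vs Keq = 44.57 ⇒ Q>K, reverse
Step 1:
                   A          L          D
  Initial    0.03769      1.144     0.6865
  Change      0.1488    0.04959   -0.09919
  Equil       0.1865      1.194     0.5873
  solve Keq expr → x = -0.04959; check Q = 44.57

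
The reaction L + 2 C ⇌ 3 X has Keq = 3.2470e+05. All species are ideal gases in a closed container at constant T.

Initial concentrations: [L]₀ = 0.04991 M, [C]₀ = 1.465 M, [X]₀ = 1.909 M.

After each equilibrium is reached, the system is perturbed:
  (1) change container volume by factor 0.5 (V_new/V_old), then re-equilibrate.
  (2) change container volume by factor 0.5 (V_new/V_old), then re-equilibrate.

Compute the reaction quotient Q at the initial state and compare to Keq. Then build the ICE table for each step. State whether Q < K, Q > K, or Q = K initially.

Q₀ = 64.95; Q < K (proceeds forward)

Q₀ = 64.95 vs Keq = 3.2470e+05 ⇒ Q<K, forward
Step 1:
                  L         C         X
  Initial   0.04991     1.465     1.909
  Change    -0.0499  -0.09979    0.1497
  Equil   1.4418e-05     1.365     2.059
  solve Keq expr → x = 0.0499; check Q = 3.2470e+05
Then change container volume by factor 0.5 (V_new/V_old).
Step 2:
                  L         C         X
  Initial 2.8835e-05      2.73     4.117
  Change          0         0         0
  Equil   2.8835e-05      2.73     4.117
  solve Keq expr → x = 0; check Q = 3.2470e+05
Then change container volume by factor 0.5 (V_new/V_old).
Step 3:
                  L         C         X
  Initial 5.7670e-05     5.461     8.235
  Change          0         0         0
  Equil   5.7670e-05     5.461     8.235
  solve Keq expr → x = 0; check Q = 3.2470e+05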